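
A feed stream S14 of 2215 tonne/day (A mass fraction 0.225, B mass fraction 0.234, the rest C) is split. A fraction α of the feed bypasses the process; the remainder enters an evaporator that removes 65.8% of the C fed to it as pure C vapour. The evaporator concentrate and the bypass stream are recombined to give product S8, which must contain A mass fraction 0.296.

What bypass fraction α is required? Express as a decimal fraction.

All 2215×0.225 = 498.38 tonne/day of A reaches S8, so S8 = 498.38/0.296 = 1683.7 tonne/day and vapour = 531.3 tonne/day.
The evaporator receives (1−α)·2215 of feed at 0.541 C and removes 0.658 of that C:
0.658×0.541×(1−α)×2215 = 531.3
(1−α) = 531.3/788.49 = 0.6738;  α = 0.3262.

0.326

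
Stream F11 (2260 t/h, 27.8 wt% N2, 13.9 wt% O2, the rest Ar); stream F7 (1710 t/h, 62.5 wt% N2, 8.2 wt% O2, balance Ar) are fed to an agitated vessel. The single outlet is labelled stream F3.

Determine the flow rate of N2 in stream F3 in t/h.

N2 out = N2 in = 2260×0.278 + 1710×0.625 = 1697 t/h.

1697 t/h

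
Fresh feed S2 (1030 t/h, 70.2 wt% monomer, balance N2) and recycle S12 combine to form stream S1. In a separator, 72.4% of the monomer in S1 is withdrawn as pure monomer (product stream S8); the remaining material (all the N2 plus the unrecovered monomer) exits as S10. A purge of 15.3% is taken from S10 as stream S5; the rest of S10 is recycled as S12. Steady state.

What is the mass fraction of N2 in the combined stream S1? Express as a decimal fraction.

0.6801

N2 enters only via S2 and leaves only via the purge: 1030×0.298 = 0.153×(N2 in S10), and the separator passes all N2, so N2 in S1 = N2 in S10 = 2006.1 t/h.
monomer in S1: m_A = 1030×0.702 + (1−0.153)·(1−0.724)·m_A, so m_A = 723.06/0.7662 = 943.66 t/h.
S1 = 943.66 + 2006.1 = 2949.8 t/h.
N2 fraction in S1 = 2006.1/2949.8 = 0.6801.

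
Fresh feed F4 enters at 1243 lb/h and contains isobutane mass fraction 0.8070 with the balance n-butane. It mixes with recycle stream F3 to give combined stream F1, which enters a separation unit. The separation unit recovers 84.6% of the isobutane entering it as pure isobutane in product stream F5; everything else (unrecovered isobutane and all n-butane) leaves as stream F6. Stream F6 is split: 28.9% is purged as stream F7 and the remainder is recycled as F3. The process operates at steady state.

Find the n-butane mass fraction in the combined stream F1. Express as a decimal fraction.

0.4243

n-butane enters only via F4 and leaves only via the purge: 1243×0.193 = 0.289×(n-butane in F6), and the separation unit passes all n-butane, so n-butane in F1 = n-butane in F6 = 830.1 lb/h.
isobutane in F1: m_A = 1243×0.807 + (1−0.289)·(1−0.846)·m_A, so m_A = 1003.1/0.8905 = 1126.4 lb/h.
F1 = 1126.4 + 830.1 = 1956.5 lb/h.
n-butane fraction in F1 = 830.1/1956.5 = 0.4243.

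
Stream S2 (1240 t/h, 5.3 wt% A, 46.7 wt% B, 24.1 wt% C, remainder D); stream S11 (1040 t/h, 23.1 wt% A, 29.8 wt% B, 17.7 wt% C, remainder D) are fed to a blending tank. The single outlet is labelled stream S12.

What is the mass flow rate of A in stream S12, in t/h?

A out = A in = 1240×0.053 + 1040×0.231 = 305.96 t/h.

306 t/h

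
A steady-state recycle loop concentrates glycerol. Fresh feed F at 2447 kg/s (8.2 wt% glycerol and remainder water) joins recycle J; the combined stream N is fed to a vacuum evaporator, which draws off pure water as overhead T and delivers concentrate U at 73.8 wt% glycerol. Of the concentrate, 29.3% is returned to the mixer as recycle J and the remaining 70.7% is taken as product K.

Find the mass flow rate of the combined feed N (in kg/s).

2560 kg/s

Overall glycerol balance (none leaves overhead): glycerol in fresh feed = glycerol in product, i.e. 2447×0.082 = (1−0.293)·U·0.738.
U = 200.65/(0.738×0.707) = 384.57 kg/s.
Recycle J = 0.293×384.57 = 112.68 kg/s.
Combined feed N = 2447 + 112.68 = 2559.7 kg/s.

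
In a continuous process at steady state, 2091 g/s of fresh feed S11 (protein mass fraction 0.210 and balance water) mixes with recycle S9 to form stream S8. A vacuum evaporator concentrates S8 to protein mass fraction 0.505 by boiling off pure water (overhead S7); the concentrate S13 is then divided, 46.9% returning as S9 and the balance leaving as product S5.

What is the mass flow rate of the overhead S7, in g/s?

Overall protein balance (none leaves overhead): protein in fresh feed = protein in product, i.e. 2091×0.210 = (1−0.469)·S13·0.505.
S13 = 439.11/(0.505×0.531) = 1637.5 g/s.
Recycle S9 = 0.469×1637.5 = 768 g/s.
Combined feed S8 = 2091 + 768 = 2859 g/s.
Overhead S7 = S8 − S13 = 2859 − 1637.5 = 1221.5 g/s.

1221 g/s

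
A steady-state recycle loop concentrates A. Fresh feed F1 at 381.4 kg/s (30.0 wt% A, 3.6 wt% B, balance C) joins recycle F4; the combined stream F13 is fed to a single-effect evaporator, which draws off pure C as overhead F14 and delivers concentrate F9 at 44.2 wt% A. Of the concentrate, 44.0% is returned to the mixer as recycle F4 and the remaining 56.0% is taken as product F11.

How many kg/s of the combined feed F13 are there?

584.8 kg/s

Overall A balance (none leaves overhead): A in fresh feed = A in product, i.e. 381.4×0.300 = (1−0.440)·F9·0.442.
F9 = 114.42/(0.442×0.560) = 462.27 kg/s.
Recycle F4 = 0.440×462.27 = 203.4 kg/s.
Combined feed F13 = 381.4 + 203.4 = 584.8 kg/s.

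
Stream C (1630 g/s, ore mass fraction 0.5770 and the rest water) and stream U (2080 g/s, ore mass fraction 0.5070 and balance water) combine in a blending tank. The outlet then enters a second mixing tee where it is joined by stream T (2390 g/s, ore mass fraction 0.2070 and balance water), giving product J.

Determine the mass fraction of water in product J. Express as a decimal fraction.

0.5918

Overall, product flow = 6100 g/s.
water in = 1630×0.423 + 2080×0.493 + 2390×0.793 = 3610.2 g/s.
water fraction in J = 0.5918.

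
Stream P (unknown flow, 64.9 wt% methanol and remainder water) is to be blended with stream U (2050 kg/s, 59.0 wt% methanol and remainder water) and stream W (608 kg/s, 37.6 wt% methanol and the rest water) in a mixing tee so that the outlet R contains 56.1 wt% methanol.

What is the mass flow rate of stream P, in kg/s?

Let P be the unknown flow. Total out = 2658 + P.
methanol balance: 1438.1 + 0.649·P = 0.561·(2658 + P)
(0.649 − 0.561)·P = 0.561×2658 − 1438.1 = 53.03
P = 53.03 / 0.088 = 602.61 kg/s

602.6 kg/s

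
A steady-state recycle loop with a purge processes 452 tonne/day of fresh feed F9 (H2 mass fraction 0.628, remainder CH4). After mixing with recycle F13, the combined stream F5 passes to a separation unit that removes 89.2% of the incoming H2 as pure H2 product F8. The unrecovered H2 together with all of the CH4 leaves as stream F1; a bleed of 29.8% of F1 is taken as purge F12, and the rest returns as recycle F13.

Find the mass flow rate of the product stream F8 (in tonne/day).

H2 in F5: m_A = 452×0.628 + (1−0.298)·(1−0.892)·m_A, so m_A = 283.86/0.9242 = 307.14 tonne/day.
Product F8 = 0.892×307.14 = 273.97 tonne/day.

274 tonne/day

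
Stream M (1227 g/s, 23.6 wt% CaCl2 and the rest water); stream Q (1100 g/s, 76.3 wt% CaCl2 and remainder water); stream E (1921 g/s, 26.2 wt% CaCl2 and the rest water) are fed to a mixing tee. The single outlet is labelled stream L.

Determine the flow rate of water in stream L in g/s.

water out = water in = 1227×0.764 + 1100×0.237 + 1921×0.738 = 2615.8 g/s.

2616 g/s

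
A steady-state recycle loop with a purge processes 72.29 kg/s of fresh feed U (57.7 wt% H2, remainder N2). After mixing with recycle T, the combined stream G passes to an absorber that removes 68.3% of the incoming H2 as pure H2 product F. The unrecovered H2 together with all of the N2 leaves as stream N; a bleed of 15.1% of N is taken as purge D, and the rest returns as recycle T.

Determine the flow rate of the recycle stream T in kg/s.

N2 enters only via U and leaves only via the purge: 72.29×0.423 = 0.151×(N2 in N), and the absorber passes all N2, so N2 in G = N2 in N = 202.51 kg/s.
H2 in G: m_A = 72.29×0.577 + (1−0.151)·(1−0.683)·m_A, so m_A = 41.711/0.7309 = 57.071 kg/s.
N = (1−0.683)×57.071 + 202.51 = 220.6 kg/s.
Recycle T = (1−0.151)×220.6 = 187.29 kg/s.

187.3 kg/s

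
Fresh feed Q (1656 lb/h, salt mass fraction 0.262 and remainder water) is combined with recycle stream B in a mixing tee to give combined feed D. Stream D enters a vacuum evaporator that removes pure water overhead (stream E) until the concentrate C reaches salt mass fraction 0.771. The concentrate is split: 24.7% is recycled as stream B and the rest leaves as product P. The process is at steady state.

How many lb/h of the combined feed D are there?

Overall salt balance (none leaves overhead): salt in fresh feed = salt in product, i.e. 1656×0.262 = (1−0.247)·C·0.771.
C = 433.87/(0.771×0.753) = 747.33 lb/h.
Recycle B = 0.247×747.33 = 184.59 lb/h.
Combined feed D = 1656 + 184.59 = 1840.6 lb/h.

1841 lb/h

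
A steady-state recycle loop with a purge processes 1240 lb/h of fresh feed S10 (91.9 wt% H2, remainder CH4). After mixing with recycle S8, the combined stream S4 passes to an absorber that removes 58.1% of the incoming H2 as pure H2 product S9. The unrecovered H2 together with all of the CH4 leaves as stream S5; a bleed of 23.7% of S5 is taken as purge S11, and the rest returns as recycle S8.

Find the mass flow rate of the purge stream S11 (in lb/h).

CH4 enters only via S10 and leaves only via the purge: 1240×0.081 = 0.237×(CH4 in S5), and the absorber passes all CH4, so CH4 in S4 = CH4 in S5 = 423.8 lb/h.
H2 in S4: m_A = 1240×0.919 + (1−0.237)·(1−0.581)·m_A, so m_A = 1139.6/0.6803 = 1675.1 lb/h.
S5 = (1−0.581)×1675.1 + 423.8 = 1125.7 lb/h.
Purge S11 = 0.237×1125.7 = 266.78 lb/h.

266.8 lb/h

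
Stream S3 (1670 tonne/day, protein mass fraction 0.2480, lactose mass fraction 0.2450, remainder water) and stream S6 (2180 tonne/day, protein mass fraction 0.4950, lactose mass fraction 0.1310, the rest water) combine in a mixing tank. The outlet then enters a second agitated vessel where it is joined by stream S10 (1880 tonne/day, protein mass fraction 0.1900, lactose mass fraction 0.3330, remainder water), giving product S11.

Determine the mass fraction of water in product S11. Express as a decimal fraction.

Overall, product flow = 5730 tonne/day.
water in = 1670×0.507 + 2180×0.374 + 1880×0.477 = 2558.8 tonne/day.
water fraction in S11 = 0.4466.

0.4466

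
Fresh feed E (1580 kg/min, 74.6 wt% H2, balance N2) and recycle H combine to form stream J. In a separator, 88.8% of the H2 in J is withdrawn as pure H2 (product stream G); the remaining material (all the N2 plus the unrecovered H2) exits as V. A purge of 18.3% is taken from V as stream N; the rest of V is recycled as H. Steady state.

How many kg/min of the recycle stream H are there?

N2 enters only via E and leaves only via the purge: 1580×0.254 = 0.183×(N2 in V), and the separator passes all N2, so N2 in J = N2 in V = 2193 kg/min.
H2 in J: m_A = 1580×0.746 + (1−0.183)·(1−0.888)·m_A, so m_A = 1178.7/0.9085 = 1297.4 kg/min.
V = (1−0.888)×1297.4 + 2193 = 2338.3 kg/min.
Recycle H = (1−0.183)×2338.3 = 1910.4 kg/min.

1910 kg/min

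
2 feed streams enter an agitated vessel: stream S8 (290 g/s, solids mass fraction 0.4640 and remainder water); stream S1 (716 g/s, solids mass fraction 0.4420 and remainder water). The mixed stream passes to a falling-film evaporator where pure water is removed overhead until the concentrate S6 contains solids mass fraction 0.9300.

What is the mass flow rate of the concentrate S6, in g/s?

485 g/s

solids entering = 290×0.464 + 716×0.442 = 451.03 g/s.
All solids reports to S6, so S6 = 451.03/0.930 = 484.98 g/s.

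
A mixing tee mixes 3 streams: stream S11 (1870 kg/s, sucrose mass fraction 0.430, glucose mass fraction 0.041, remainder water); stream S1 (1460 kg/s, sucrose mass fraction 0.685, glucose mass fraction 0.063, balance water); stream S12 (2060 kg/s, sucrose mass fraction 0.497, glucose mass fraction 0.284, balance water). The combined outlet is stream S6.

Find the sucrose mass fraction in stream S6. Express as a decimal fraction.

Total flow out = 1870 + 1460 + 2060 = 5390 kg/s.
sucrose in = 1870×0.430 + 1460×0.685 + 2060×0.497 = 2828 kg/s.
sucrose mass fraction in S6 = 2828/5390 = 0.525.

0.525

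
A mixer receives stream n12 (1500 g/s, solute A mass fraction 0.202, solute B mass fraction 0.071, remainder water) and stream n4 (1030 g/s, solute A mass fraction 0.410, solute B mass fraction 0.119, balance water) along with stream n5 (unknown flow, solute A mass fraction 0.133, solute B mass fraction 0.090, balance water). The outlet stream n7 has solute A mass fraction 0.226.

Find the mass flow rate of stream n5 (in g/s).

Let n5 be the unknown flow. Total out = 2530 + n5.
solute A balance: 725.3 + 0.133·n5 = 0.226·(2530 + n5)
(0.133 − 0.226)·n5 = 0.226×2530 − 725.3 = -153.52
n5 = -153.52 / -0.093 = 1650.8 g/s

1651 g/s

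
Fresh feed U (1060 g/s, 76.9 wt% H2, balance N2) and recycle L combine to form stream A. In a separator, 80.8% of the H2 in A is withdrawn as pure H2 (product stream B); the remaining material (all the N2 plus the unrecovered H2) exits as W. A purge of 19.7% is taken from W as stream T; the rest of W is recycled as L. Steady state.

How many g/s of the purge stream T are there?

281.3 g/s

N2 enters only via U and leaves only via the purge: 1060×0.231 = 0.197×(N2 in W), and the separator passes all N2, so N2 in A = N2 in W = 1242.9 g/s.
H2 in A: m_A = 1060×0.769 + (1−0.197)·(1−0.808)·m_A, so m_A = 815.14/0.8458 = 963.72 g/s.
W = (1−0.808)×963.72 + 1242.9 = 1428 g/s.
Purge T = 0.197×1428 = 281.31 g/s.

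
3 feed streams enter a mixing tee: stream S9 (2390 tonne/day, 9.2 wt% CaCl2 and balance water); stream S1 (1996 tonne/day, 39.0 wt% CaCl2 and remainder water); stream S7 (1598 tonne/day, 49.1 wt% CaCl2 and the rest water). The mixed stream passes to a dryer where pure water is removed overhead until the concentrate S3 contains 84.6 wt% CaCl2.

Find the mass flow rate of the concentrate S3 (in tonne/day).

CaCl2 entering = 2390×0.092 + 1996×0.390 + 1598×0.491 = 1782.9 tonne/day.
All CaCl2 reports to S3, so S3 = 1782.9/0.846 = 2107.5 tonne/day.

2107 tonne/day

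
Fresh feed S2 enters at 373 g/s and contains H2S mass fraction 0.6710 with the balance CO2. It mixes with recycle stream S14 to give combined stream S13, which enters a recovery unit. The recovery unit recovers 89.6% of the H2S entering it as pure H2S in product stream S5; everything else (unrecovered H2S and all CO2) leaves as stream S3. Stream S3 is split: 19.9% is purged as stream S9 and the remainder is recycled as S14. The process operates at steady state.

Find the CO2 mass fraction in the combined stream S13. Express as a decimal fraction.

0.6931

CO2 enters only via S2 and leaves only via the purge: 373×0.329 = 0.199×(CO2 in S3), and the recovery unit passes all CO2, so CO2 in S13 = CO2 in S3 = 616.67 g/s.
H2S in S13: m_A = 373×0.671 + (1−0.199)·(1−0.896)·m_A, so m_A = 250.28/0.9167 = 273.03 g/s.
S13 = 273.03 + 616.67 = 889.7 g/s.
CO2 fraction in S13 = 616.67/889.7 = 0.6931.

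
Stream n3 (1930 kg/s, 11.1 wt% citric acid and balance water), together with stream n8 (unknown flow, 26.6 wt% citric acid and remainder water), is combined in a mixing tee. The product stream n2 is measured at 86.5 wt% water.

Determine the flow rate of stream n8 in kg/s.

Let n8 be the unknown flow. Total out = 1930 + n8.
water balance: 1715.8 + 0.734·n8 = 0.865·(1930 + n8)
(0.734 − 0.865)·n8 = 0.865×1930 − 1715.8 = -46.32
n8 = -46.32 / -0.131 = 353.59 kg/s

353.6 kg/s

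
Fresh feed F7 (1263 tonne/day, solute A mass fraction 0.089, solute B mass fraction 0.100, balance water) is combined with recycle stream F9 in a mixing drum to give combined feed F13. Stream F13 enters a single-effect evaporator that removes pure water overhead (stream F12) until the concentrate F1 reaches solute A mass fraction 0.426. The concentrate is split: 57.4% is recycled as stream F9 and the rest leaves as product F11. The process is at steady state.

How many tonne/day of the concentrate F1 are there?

619.4 tonne/day

Overall solute A balance (none leaves overhead): solute A in fresh feed = solute A in product, i.e. 1263×0.089 = (1−0.574)·F1·0.426.
F1 = 112.41/(0.426×0.426) = 619.4 tonne/day.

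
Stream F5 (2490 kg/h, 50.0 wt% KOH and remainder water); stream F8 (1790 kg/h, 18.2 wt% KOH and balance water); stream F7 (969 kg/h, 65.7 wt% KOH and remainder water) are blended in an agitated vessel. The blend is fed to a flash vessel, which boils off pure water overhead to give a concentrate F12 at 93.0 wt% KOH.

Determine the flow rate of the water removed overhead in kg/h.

2875 kg/h

KOH entering = 2490×0.500 + 1790×0.182 + 969×0.657 = 2207.4 kg/h.
All KOH reports to F12, so F12 = 2207.4/0.930 = 2373.6 kg/h.
Total feed = 5249 kg/h; overhead = 5249 − 2373.6 = 2875.4 kg/h.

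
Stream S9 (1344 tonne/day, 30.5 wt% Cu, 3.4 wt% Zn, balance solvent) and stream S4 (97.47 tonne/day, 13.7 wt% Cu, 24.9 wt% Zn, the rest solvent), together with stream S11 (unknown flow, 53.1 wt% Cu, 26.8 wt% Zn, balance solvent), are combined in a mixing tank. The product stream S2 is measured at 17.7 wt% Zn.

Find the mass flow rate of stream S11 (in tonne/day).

Let S11 be the unknown flow. Total out = 1441.5 + S11.
Zn balance: 69.966 + 0.268·S11 = 0.177·(1441.5 + S11)
(0.268 − 0.177)·S11 = 0.177×1441.5 − 69.966 = 185.17
S11 = 185.17 / 0.091 = 2034.9 tonne/day

2035 tonne/day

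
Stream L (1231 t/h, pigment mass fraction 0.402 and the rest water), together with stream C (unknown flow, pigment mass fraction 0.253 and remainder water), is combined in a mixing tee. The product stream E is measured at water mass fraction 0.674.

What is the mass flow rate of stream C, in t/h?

Let C be the unknown flow. Total out = 1231 + C.
water balance: 736.14 + 0.747·C = 0.674·(1231 + C)
(0.747 − 0.674)·C = 0.674×1231 − 736.14 = 93.556
C = 93.556 / 0.073 = 1281.6 t/h

1282 t/h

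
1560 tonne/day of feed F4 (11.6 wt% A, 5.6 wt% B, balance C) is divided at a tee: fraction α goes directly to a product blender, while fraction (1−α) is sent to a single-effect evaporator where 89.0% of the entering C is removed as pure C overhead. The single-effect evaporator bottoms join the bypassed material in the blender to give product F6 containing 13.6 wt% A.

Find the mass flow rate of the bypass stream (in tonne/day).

1249 tonne/day

All 1560×0.116 = 180.96 tonne/day of A reaches F6, so F6 = 180.96/0.136 = 1330.6 tonne/day and vapour = 229.41 tonne/day.
The evaporator receives (1−α)·1560 of feed at 0.828 C and removes 0.890 of that C:
0.890×0.828×(1−α)×1560 = 229.41
(1−α) = 229.41/1149.6 = 0.1996;  α = 0.8004.
Bypass flow = 0.8004×1560 = 1248.7 tonne/day.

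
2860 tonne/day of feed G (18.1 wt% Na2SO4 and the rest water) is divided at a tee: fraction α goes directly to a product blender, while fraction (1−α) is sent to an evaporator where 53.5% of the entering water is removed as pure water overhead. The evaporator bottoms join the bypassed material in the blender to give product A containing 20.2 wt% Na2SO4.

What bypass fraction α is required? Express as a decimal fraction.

0.763

All 2860×0.181 = 517.66 tonne/day of Na2SO4 reaches A, so A = 517.66/0.202 = 2562.7 tonne/day and vapour = 297.33 tonne/day.
The evaporator receives (1−α)·2860 of feed at 0.819 water and removes 0.535 of that water:
0.535×0.819×(1−α)×2860 = 297.33
(1−α) = 297.33/1253.2 = 0.2373;  α = 0.7627.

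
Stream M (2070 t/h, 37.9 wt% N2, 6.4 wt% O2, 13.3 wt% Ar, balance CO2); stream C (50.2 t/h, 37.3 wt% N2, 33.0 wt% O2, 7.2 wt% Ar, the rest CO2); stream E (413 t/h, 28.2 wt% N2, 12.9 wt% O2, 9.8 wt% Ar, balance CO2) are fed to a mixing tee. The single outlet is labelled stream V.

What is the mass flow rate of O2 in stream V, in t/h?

202.3 t/h

O2 out = O2 in = 2070×0.064 + 50.2×0.330 + 413×0.129 = 202.32 t/h.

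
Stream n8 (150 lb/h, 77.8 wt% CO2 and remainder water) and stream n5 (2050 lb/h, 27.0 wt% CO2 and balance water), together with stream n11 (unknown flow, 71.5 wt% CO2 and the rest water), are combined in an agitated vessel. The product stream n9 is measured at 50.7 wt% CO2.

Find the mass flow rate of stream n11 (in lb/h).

Let n11 be the unknown flow. Total out = 2200 + n11.
CO2 balance: 670.2 + 0.715·n11 = 0.507·(2200 + n11)
(0.715 − 0.507)·n11 = 0.507×2200 − 670.2 = 445.2
n11 = 445.2 / 0.208 = 2140.4 lb/h

2140 lb/h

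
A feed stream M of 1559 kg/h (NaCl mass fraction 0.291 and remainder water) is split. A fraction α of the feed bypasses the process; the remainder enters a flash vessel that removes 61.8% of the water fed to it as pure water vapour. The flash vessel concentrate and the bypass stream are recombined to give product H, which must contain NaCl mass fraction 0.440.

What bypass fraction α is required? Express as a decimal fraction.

All 1559×0.291 = 453.67 kg/h of NaCl reaches H, so H = 453.67/0.440 = 1031.1 kg/h and vapour = 527.93 kg/h.
The evaporator receives (1−α)·1559 of feed at 0.709 water and removes 0.618 of that water:
0.618×0.709×(1−α)×1559 = 527.93
(1−α) = 527.93/683.09 = 0.7729;  α = 0.2271.

0.227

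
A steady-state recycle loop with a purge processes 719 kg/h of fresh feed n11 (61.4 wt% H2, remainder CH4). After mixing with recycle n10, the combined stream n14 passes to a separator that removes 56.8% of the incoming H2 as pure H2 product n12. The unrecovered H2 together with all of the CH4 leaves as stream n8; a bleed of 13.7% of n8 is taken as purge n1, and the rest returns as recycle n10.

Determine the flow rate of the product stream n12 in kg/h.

399.8 kg/h

H2 in n14: m_A = 719×0.614 + (1−0.137)·(1−0.568)·m_A, so m_A = 441.47/0.6272 = 703.89 kg/h.
Product n12 = 0.568×703.89 = 399.81 kg/h.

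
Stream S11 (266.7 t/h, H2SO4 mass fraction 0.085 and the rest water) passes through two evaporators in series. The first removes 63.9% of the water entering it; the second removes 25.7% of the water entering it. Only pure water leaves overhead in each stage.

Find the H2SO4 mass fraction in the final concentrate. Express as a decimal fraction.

water in feed = 266.7×0.915 = 244.03 t/h.
After stage 1: water left = (1−0.639)×244.03 = 88.095; stream total = 110.76 t/h.
After stage 2: water left = (1−0.257)×88.095 = 65.455; final concentrate = 88.124 t/h.
H2SO4 fraction = 22.669/88.124 = 0.257.

0.257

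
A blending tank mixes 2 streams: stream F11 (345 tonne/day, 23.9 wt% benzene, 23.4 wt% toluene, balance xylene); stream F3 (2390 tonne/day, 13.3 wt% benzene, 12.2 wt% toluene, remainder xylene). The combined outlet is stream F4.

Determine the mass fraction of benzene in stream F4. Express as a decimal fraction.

0.1464

Total flow out = 345 + 2390 = 2735 tonne/day.
benzene in = 345×0.239 + 2390×0.133 = 400.32 tonne/day.
benzene mass fraction in F4 = 400.32/2735 = 0.1464.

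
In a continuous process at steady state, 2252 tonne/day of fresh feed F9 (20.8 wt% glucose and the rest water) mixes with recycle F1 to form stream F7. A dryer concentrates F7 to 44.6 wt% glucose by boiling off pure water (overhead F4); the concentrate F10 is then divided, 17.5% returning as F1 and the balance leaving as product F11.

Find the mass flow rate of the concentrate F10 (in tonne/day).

Overall glucose balance (none leaves overhead): glucose in fresh feed = glucose in product, i.e. 2252×0.208 = (1−0.175)·F10·0.446.
F10 = 468.42/(0.446×0.825) = 1273 tonne/day.

1273 tonne/day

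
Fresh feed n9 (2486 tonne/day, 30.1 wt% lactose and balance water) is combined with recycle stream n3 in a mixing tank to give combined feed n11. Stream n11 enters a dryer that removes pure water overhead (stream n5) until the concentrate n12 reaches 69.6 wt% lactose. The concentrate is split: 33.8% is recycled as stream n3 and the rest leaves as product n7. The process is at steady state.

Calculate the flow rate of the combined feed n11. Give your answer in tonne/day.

Overall lactose balance (none leaves overhead): lactose in fresh feed = lactose in product, i.e. 2486×0.301 = (1−0.338)·n12·0.696.
n12 = 748.29/(0.696×0.662) = 1624.1 tonne/day.
Recycle n3 = 0.338×1624.1 = 548.93 tonne/day.
Combined feed n11 = 2486 + 548.93 = 3034.9 tonne/day.

3035 tonne/day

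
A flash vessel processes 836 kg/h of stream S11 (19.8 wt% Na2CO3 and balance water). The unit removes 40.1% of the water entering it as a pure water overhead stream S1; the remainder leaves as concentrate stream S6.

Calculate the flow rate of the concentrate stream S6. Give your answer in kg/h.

567.1 kg/h

water entering = 836×0.802 = 670.47 kg/h; overhead removed = 0.401×670.47 = 268.86 kg/h.
Concentrate = 836 − 268.86 = 567.14 kg/h.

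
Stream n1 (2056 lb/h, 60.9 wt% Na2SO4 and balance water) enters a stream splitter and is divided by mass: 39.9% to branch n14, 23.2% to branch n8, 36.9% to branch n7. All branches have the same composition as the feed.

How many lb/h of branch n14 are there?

820.3 lb/h

Branch n14 flow = 0.399×2056 = 820.34 lb/h.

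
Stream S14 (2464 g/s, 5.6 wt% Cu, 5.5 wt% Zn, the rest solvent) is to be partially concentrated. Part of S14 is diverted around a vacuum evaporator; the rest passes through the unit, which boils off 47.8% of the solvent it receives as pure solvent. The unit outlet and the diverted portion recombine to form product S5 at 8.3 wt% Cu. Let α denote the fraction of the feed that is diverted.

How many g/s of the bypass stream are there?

577.8 g/s

All 2464×0.056 = 137.98 g/s of Cu reaches S5, so S5 = 137.98/0.083 = 1662.5 g/s and vapour = 801.54 g/s.
The evaporator receives (1−α)·2464 of feed at 0.889 solvent and removes 0.478 of that solvent:
0.478×0.889×(1−α)×2464 = 801.54
(1−α) = 801.54/1047.1 = 0.7655;  α = 0.2345.
Bypass flow = 0.2345×2464 = 577.76 g/s.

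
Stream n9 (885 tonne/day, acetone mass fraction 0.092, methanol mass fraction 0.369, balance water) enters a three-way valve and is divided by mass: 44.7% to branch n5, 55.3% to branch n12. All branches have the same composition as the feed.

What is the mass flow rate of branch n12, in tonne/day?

Branch n12 flow = 0.553×885 = 489.41 tonne/day.

489.4 tonne/day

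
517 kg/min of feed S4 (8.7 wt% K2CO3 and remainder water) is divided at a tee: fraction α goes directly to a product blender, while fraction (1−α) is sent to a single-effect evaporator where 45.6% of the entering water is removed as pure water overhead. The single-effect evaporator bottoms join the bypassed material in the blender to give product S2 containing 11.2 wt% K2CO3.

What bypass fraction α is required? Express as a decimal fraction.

All 517×0.087 = 44.979 kg/min of K2CO3 reaches S2, so S2 = 44.979/0.112 = 401.6 kg/min and vapour = 115.4 kg/min.
The evaporator receives (1−α)·517 of feed at 0.913 water and removes 0.456 of that water:
0.456×0.913×(1−α)×517 = 115.4
(1−α) = 115.4/215.24 = 0.5362;  α = 0.4638.

0.464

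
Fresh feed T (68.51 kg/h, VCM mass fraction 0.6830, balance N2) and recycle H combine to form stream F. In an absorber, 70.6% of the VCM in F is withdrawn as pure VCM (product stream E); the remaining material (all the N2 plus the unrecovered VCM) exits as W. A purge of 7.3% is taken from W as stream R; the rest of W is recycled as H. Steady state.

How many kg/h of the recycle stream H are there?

N2 enters only via T and leaves only via the purge: 68.51×0.317 = 0.073×(N2 in W), and the absorber passes all N2, so N2 in F = N2 in W = 297.5 kg/h.
VCM in F: m_A = 68.51×0.683 + (1−0.073)·(1−0.706)·m_A, so m_A = 46.792/0.7275 = 64.323 kg/h.
W = (1−0.706)×64.323 + 297.5 = 316.41 kg/h.
Recycle H = (1−0.073)×316.41 = 293.32 kg/h.

293.3 kg/h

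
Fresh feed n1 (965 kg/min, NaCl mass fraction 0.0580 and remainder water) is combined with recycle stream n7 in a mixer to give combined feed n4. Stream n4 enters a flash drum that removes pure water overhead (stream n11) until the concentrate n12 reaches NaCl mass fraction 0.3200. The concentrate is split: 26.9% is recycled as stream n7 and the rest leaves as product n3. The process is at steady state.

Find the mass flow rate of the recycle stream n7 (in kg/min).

Overall NaCl balance (none leaves overhead): NaCl in fresh feed = NaCl in product, i.e. 965×0.058 = (1−0.269)·n12·0.320.
n12 = 55.97/(0.320×0.731) = 239.27 kg/min.
Recycle n7 = 0.269×239.27 = 64.364 kg/min.

64.36 kg/min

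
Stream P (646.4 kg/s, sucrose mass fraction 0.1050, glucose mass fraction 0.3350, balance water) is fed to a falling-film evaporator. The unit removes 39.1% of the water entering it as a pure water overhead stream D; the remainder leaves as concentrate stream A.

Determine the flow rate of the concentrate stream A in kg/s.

water entering = 646.4×0.560 = 361.98 kg/s; overhead removed = 0.391×361.98 = 141.54 kg/s.
Concentrate = 646.4 − 141.54 = 504.86 kg/s.

504.9 kg/s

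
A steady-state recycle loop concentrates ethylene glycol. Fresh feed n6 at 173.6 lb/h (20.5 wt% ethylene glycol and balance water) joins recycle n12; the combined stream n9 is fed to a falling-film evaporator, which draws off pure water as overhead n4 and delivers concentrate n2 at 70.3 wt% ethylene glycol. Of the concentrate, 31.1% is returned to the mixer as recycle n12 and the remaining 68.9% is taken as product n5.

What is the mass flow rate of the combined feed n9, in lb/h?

Overall ethylene glycol balance (none leaves overhead): ethylene glycol in fresh feed = ethylene glycol in product, i.e. 173.6×0.205 = (1−0.311)·n2·0.703.
n2 = 35.588/(0.703×0.689) = 73.473 lb/h.
Recycle n12 = 0.311×73.473 = 22.85 lb/h.
Combined feed n9 = 173.6 + 22.85 = 196.45 lb/h.

196.5 lb/h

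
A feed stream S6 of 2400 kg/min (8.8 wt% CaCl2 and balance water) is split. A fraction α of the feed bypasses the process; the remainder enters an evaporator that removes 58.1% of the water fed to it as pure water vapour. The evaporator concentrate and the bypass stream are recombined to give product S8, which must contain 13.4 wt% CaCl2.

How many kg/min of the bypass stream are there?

845.1 kg/min

All 2400×0.088 = 211.2 kg/min of CaCl2 reaches S8, so S8 = 211.2/0.134 = 1576.1 kg/min and vapour = 823.88 kg/min.
The evaporator receives (1−α)·2400 of feed at 0.912 water and removes 0.581 of that water:
0.581×0.912×(1−α)×2400 = 823.88
(1−α) = 823.88/1271.7 = 0.6479;  α = 0.3521.
Bypass flow = 0.3521×2400 = 845.13 kg/min.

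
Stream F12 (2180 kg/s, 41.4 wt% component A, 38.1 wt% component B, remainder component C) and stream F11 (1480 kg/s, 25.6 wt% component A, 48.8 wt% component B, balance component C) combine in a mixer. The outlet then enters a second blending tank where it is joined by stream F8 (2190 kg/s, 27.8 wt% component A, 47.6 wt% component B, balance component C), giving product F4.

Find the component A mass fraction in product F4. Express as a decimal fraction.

Overall, product flow = 5850 kg/s.
component A in = 2180×0.414 + 1480×0.256 + 2190×0.278 = 1890.2 kg/s.
component A fraction in F4 = 0.323.

0.323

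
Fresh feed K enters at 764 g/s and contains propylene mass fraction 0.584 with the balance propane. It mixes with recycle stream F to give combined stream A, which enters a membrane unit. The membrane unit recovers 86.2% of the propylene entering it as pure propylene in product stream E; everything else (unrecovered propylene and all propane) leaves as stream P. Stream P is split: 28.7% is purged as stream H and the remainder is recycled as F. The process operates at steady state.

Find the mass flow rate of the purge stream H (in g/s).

337.4 g/s

propane enters only via K and leaves only via the purge: 764×0.416 = 0.287×(propane in P), and the membrane unit passes all propane, so propane in A = propane in P = 1107.4 g/s.
propylene in A: m_A = 764×0.584 + (1−0.287)·(1−0.862)·m_A, so m_A = 446.18/0.9016 = 494.87 g/s.
P = (1−0.862)×494.87 + 1107.4 = 1175.7 g/s.
Purge H = 0.287×1175.7 = 337.42 g/s.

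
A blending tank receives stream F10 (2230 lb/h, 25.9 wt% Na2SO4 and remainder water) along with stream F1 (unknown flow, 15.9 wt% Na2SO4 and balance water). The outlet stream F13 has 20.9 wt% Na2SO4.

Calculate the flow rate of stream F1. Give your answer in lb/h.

Let F1 be the unknown flow. Total out = 2230 + F1.
Na2SO4 balance: 577.57 + 0.159·F1 = 0.209·(2230 + F1)
(0.159 − 0.209)·F1 = 0.209×2230 − 577.57 = -111.5
F1 = -111.5 / -0.050 = 2230 lb/h

2230 lb/h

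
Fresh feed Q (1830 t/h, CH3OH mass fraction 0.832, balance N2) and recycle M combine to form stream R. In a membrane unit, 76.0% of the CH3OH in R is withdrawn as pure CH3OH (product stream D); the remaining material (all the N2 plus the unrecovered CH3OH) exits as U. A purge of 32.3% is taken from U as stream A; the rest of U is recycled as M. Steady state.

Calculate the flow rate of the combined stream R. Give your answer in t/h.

2770 t/h

N2 enters only via Q and leaves only via the purge: 1830×0.168 = 0.323×(N2 in U), and the membrane unit passes all N2, so N2 in R = N2 in U = 951.83 t/h.
CH3OH in R: m_A = 1830×0.832 + (1−0.323)·(1−0.760)·m_A, so m_A = 1522.6/0.8375 = 1817.9 t/h.
R = 1817.9 + 951.83 = 2769.8 t/h.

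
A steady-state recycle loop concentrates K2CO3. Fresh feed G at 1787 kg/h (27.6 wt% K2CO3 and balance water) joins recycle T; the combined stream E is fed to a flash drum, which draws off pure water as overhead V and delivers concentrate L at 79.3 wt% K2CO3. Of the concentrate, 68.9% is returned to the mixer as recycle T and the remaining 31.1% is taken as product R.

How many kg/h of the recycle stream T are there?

1378 kg/h

Overall K2CO3 balance (none leaves overhead): K2CO3 in fresh feed = K2CO3 in product, i.e. 1787×0.276 = (1−0.689)·L·0.793.
L = 493.21/(0.793×0.311) = 1999.9 kg/h.
Recycle T = 0.689×1999.9 = 1377.9 kg/h.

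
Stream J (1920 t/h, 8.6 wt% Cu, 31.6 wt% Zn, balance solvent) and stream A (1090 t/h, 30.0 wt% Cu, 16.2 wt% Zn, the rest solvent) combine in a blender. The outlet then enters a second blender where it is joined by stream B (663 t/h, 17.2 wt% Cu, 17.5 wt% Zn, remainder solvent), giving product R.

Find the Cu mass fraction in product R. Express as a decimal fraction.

Overall, product flow = 3673 t/h.
Cu in = 1920×0.086 + 1090×0.300 + 663×0.172 = 606.16 t/h.
Cu fraction in R = 0.165.

0.165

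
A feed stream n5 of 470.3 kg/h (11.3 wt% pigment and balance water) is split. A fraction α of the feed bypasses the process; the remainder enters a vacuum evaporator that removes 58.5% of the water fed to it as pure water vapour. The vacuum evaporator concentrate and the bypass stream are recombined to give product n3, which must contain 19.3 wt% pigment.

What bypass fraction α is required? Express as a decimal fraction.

0.201

All 470.3×0.113 = 53.144 kg/h of pigment reaches n3, so n3 = 53.144/0.193 = 275.36 kg/h and vapour = 194.94 kg/h.
The evaporator receives (1−α)·470.3 of feed at 0.887 water and removes 0.585 of that water:
0.585×0.887×(1−α)×470.3 = 194.94
(1−α) = 194.94/244.04 = 0.7988;  α = 0.2012.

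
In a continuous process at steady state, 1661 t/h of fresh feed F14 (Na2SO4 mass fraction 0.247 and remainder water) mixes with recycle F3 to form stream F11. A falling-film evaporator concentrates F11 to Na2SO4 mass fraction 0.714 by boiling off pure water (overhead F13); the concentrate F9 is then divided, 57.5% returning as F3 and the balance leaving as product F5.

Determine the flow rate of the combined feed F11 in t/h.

2438 t/h

Overall Na2SO4 balance (none leaves overhead): Na2SO4 in fresh feed = Na2SO4 in product, i.e. 1661×0.247 = (1−0.575)·F9·0.714.
F9 = 410.27/(0.714×0.425) = 1352 t/h.
Recycle F3 = 0.575×1352 = 777.4 t/h.
Combined feed F11 = 1661 + 777.4 = 2438.4 t/h.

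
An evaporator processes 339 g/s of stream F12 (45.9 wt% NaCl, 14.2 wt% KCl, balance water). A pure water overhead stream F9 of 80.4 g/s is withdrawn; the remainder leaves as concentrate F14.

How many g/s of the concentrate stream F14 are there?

258.6 g/s

Concentrate = 339 − 80.4 = 258.6 g/s.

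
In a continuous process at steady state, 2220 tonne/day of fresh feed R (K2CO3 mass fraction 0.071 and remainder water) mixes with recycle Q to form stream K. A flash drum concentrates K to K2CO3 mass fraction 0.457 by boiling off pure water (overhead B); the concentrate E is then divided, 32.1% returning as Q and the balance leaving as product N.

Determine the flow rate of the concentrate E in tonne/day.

Overall K2CO3 balance (none leaves overhead): K2CO3 in fresh feed = K2CO3 in product, i.e. 2220×0.071 = (1−0.321)·E·0.457.
E = 157.62/(0.457×0.679) = 507.96 tonne/day.

508 tonne/day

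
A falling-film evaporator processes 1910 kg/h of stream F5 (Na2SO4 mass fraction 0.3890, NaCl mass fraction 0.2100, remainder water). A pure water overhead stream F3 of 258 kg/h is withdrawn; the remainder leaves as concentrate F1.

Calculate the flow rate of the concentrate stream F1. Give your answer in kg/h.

Concentrate = 1910 − 258 = 1652 kg/h.

1652 kg/h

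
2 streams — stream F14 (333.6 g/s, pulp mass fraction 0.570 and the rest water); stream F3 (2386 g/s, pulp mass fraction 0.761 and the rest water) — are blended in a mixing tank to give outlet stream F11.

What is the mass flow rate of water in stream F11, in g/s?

water out = water in = 333.6×0.430 + 2386×0.239 = 713.7 g/s.

713.7 g/s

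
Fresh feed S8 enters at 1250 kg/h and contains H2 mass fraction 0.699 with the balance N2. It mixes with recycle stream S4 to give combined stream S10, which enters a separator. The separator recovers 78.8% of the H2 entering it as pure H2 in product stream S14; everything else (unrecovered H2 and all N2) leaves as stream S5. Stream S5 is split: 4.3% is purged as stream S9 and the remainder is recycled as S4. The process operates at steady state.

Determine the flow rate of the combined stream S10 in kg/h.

N2 enters only via S8 and leaves only via the purge: 1250×0.301 = 0.043×(N2 in S5), and the separator passes all N2, so N2 in S10 = N2 in S5 = 8750 kg/h.
H2 in S10: m_A = 1250×0.699 + (1−0.043)·(1−0.788)·m_A, so m_A = 873.75/0.7971 = 1096.1 kg/h.
S10 = 1096.1 + 8750 = 9846.1 kg/h.

9846 kg/h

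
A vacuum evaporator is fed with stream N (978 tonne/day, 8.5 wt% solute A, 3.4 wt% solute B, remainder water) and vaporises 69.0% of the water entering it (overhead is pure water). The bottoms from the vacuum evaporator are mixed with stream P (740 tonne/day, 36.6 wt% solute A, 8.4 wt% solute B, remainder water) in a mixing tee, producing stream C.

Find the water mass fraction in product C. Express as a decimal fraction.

Vapour removed = 0.690×0.881×978 = 594.52 tonne/day; concentrate = 383.48 tonne/day.
water reaching the mixer = 267.1 (from concentrate) + 740×0.550 = 674.1 tonne/day.
Product flow = 383.48 + 740 = 1123.5 tonne/day; water fraction = 0.600.

0.600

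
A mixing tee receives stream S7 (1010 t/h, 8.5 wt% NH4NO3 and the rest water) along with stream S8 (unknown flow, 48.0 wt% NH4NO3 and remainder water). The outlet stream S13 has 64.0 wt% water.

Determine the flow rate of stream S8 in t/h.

2315 t/h

Let S8 be the unknown flow. Total out = 1010 + S8.
water balance: 924.15 + 0.520·S8 = 0.640·(1010 + S8)
(0.520 − 0.640)·S8 = 0.640×1010 − 924.15 = -277.75
S8 = -277.75 / -0.120 = 2314.6 t/h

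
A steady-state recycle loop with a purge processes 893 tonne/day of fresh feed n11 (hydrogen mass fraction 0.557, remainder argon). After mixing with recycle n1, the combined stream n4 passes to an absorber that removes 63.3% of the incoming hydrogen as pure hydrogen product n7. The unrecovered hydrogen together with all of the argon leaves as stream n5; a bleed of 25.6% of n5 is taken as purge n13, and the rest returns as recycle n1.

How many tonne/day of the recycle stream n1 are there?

argon enters only via n11 and leaves only via the purge: 893×0.443 = 0.256×(argon in n5), and the absorber passes all argon, so argon in n4 = argon in n5 = 1545.3 tonne/day.
hydrogen in n4: m_A = 893×0.557 + (1−0.256)·(1−0.633)·m_A, so m_A = 497.4/0.7270 = 684.23 tonne/day.
n5 = (1−0.633)×684.23 + 1545.3 = 1796.4 tonne/day.
Recycle n1 = (1−0.256)×1796.4 = 1336.5 tonne/day.

1337 tonne/day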